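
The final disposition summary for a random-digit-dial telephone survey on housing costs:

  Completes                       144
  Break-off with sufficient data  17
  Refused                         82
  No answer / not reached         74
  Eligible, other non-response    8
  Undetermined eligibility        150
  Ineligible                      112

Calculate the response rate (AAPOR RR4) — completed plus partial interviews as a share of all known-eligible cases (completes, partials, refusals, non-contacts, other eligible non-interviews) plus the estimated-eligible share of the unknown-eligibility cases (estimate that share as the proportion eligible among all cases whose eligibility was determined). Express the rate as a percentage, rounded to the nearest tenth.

36.9%

Num → 144 + 17 = 161
Eligible (known) → 144 + 17 + 82 + 74 + 8 = 325
e = 325 / (325 + 112) = 325 / 437 = 0.7437
e × U → 0.7437 × 150 = 111.56
Denom → 325 + 111.56 = 436.56
RR4 = 161 / 436.56 = 0.3688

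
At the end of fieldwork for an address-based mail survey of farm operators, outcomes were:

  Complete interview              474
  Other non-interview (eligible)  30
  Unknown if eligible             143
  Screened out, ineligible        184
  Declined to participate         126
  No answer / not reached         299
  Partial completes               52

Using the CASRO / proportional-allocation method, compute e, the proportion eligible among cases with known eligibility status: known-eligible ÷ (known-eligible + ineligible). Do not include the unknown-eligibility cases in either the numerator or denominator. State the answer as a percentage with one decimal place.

84.2%

Determined eligible → 474 + 52 + 126 + 299 + 30 = 981
e = 981 / (981 + 184) = 981 / 1165 = 0.8421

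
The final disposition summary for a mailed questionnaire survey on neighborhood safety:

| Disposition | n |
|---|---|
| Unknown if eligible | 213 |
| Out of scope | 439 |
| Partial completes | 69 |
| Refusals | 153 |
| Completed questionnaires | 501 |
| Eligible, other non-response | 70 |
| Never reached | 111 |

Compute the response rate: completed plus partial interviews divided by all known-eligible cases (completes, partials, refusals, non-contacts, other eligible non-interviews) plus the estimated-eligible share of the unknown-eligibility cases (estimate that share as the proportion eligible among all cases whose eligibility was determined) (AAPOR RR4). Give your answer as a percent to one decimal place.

54.4%

Num: 501 + 69 = 570
Eligible (known): 501 + 69 + 153 + 111 + 70 = 904
e = 904 / (904 + 439) = 904 / 1343 = 0.6731
Estimated eligible among unknowns: 0.6731 × 213 = 143.37
Denominator: 904 + 143.37 = 1047.37
RR4 = 570 / 1047.37 = 0.5442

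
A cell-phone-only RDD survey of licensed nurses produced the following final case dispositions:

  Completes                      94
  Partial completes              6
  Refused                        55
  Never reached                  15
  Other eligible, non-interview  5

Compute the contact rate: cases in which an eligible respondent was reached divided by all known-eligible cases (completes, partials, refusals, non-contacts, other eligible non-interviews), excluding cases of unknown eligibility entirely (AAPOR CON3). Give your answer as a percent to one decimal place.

91.4%

Num → 94 + 6 + 55 + 5 = 160
Denominator → 94 + 6 + 55 + 15 + 5 = 175
CON3 = 160 / 175 = 0.9143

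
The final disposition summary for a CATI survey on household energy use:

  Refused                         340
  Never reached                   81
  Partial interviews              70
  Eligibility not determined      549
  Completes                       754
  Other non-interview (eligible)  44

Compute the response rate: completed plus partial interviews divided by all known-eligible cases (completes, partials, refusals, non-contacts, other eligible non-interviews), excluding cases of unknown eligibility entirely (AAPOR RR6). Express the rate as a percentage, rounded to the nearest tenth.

63.9%

Num → 754 + 70 = 824
Base → 754 + 70 + 340 + 81 + 44 = 1289
RR6 = 824 / 1289 = 0.6393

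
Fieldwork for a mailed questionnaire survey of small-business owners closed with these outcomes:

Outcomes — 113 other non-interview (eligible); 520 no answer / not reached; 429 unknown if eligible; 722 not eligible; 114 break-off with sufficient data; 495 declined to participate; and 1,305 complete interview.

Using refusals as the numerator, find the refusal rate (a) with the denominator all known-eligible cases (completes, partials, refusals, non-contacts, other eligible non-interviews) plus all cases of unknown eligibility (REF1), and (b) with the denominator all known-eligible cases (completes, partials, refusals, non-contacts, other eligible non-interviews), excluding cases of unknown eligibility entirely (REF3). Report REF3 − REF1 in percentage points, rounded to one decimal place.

Top = 495
Denom = 1305 + 114 + 495 + 520 + 113 + 429 = 2976
REF1 = 495 / 2976 = 0.1663
Denom = 1305 + 114 + 495 + 520 + 113 = 2547
REF3 = 495 / 2547 = 0.1943
Difference = 19.43 − 16.63 = 2.80 percentage points

2.8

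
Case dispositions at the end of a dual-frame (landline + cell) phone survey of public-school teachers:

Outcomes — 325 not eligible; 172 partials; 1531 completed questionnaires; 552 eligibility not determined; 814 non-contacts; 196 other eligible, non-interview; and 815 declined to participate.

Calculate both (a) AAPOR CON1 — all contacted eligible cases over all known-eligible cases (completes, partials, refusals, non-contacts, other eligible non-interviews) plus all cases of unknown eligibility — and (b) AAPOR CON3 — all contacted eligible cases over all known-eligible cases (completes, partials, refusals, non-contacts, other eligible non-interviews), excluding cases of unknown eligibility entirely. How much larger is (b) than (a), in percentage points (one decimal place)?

10.4

Numerator = 1531 + 172 + 815 + 196 = 2714
Base = 1531 + 172 + 815 + 814 + 196 + 552 = 4080
CON1 = 2714 / 4080 = 0.6652
Base = 1531 + 172 + 815 + 814 + 196 = 3528
CON3 = 2714 / 3528 = 0.7693
Difference = 76.93 − 66.52 = 10.41 percentage points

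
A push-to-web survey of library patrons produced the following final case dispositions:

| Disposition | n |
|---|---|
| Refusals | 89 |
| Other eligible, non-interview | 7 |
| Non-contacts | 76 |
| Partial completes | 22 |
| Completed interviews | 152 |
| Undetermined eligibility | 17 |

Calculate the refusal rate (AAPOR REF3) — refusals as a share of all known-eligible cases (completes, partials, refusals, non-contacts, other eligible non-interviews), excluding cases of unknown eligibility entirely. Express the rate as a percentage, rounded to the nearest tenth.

25.7%

Numerator → 89
Base → 152 + 22 + 89 + 76 + 7 = 346
REF3 = 89 / 346 = 0.2572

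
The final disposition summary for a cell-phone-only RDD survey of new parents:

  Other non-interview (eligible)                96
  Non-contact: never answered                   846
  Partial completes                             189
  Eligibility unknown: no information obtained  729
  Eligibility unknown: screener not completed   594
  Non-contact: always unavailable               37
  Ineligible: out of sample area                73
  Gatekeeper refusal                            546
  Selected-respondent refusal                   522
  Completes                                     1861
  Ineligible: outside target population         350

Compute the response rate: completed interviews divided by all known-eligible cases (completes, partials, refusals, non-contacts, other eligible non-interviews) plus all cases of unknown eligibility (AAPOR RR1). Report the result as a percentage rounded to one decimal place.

Refusals = 546 + 522 = 1068
Never reached = 846 + 37 = 883
Eligibility not determined = 594 + 729 = 1323
Ineligible = 350 + 73 = 423
Numerator: 1861
Base: 1861 + 189 + 1068 + 883 + 96 + 1323 = 5420
RR1 = 1861 / 5420 = 0.3434

34.3%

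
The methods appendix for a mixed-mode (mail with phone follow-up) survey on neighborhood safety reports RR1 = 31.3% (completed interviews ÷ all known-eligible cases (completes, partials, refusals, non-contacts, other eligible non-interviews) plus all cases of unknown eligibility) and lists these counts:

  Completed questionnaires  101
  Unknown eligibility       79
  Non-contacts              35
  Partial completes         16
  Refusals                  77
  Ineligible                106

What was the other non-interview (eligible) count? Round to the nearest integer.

RR1 = 101 / D = 0.313
D = 101 / 0.313 = 322.7
Rest of base = 308
other non-interview (eligible) = 322.7 − 308 ≈ 15

15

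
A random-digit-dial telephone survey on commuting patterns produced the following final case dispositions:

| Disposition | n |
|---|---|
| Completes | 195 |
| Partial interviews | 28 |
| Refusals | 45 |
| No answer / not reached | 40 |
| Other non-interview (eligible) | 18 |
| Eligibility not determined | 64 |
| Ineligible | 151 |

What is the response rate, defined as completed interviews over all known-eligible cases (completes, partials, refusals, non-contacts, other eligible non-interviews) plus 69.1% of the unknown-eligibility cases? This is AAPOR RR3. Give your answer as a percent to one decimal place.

Top → 195
Determined eligible → 195 + 28 + 45 + 40 + 18 = 326
e × U → 0.6910 × 64 = 44.22
Denom → 326 + 44.22 = 370.22
RR3 = 195 / 370.22 = 0.5267

52.7%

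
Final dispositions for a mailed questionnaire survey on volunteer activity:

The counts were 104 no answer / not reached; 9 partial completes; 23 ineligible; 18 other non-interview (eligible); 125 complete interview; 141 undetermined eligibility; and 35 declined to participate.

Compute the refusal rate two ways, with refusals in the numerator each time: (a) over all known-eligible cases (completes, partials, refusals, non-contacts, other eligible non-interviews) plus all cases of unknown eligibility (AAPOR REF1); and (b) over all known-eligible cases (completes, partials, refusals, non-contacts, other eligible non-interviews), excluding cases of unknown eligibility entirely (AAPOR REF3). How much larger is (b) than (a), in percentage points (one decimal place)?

Numerator → 35
Denominator → 125 + 9 + 35 + 104 + 18 + 141 = 432
REF1 = 35 / 432 = 0.0810
Denominator → 125 + 9 + 35 + 104 + 18 = 291
REF3 = 35 / 291 = 0.1203
Difference = 12.03 − 8.10 = 3.93 percentage points

3.9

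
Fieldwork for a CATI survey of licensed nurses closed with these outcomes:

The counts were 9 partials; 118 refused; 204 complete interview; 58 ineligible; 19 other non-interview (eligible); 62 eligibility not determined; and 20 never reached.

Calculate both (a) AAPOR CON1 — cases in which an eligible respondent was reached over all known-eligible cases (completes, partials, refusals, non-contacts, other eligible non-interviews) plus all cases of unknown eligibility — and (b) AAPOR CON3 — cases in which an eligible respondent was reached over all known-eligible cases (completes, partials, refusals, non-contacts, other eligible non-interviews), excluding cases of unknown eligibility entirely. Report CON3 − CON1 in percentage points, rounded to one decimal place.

13.6

Top = 204 + 9 + 118 + 19 = 350
Denom = 204 + 9 + 118 + 20 + 19 + 62 = 432
CON1 = 350 / 432 = 0.8102
Denom = 204 + 9 + 118 + 20 + 19 = 370
CON3 = 350 / 370 = 0.9459
Difference = 94.59 − 81.02 = 13.57 percentage points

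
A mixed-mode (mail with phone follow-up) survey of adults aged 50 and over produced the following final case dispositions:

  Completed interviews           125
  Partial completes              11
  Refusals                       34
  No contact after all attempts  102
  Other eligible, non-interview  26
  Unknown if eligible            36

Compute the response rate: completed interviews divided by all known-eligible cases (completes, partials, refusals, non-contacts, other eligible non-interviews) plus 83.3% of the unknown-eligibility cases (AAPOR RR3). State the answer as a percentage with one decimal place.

Top = 125
Eligible (known) = 125 + 11 + 34 + 102 + 26 = 298
e × U = 0.8330 × 36 = 29.99
Denom = 298 + 29.99 = 327.99
RR3 = 125 / 327.99 = 0.3811

38.1%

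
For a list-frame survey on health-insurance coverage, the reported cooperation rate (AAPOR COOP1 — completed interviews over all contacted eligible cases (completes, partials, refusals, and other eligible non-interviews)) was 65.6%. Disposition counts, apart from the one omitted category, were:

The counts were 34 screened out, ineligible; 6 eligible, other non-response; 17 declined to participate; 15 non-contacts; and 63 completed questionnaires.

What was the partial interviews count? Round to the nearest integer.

10

COOP1 = 63 / D = 0.656
D = 63 / 0.656 = 96.0
Remaining denominator categories sum to 86
partial interviews = 96.0 − 86 ≈ 10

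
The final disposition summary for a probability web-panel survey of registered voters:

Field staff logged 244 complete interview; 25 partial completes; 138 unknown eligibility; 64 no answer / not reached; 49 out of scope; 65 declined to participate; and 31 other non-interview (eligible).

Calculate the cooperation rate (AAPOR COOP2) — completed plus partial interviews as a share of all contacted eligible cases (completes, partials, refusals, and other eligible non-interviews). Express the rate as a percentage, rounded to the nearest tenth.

Numerator: 244 + 25 = 269
Denom: 244 + 25 + 65 + 31 = 365
COOP2 = 269 / 365 = 0.7370

73.7%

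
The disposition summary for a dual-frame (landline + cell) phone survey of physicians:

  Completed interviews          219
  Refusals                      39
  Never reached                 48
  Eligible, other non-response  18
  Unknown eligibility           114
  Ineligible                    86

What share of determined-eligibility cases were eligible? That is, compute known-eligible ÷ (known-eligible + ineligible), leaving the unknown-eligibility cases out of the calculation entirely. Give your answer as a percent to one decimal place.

79.0%

Eligible (known) → 219 + 39 + 48 + 18 = 324
e = 324 / (324 + 86) = 324 / 410 = 0.7902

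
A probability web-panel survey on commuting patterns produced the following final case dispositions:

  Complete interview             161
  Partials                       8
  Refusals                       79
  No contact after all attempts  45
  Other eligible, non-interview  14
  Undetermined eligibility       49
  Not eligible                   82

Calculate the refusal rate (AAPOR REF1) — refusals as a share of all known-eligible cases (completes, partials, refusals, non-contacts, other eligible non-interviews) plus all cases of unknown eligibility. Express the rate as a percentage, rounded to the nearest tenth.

Numerator → 79
Denom → 161 + 8 + 79 + 45 + 14 + 49 = 356
REF1 = 79 / 356 = 0.2219

22.2%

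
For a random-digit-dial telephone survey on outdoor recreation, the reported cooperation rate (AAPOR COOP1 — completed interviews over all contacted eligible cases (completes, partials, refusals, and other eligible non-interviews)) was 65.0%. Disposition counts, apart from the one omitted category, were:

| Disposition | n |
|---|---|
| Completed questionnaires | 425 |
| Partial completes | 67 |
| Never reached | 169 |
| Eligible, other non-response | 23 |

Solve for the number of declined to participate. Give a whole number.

139

COOP1 = 425 / D = 0.650
D = 425 / 0.650 = 653.8
Remaining denominator categories sum to 515
declined to participate = 653.8 − 515 ≈ 139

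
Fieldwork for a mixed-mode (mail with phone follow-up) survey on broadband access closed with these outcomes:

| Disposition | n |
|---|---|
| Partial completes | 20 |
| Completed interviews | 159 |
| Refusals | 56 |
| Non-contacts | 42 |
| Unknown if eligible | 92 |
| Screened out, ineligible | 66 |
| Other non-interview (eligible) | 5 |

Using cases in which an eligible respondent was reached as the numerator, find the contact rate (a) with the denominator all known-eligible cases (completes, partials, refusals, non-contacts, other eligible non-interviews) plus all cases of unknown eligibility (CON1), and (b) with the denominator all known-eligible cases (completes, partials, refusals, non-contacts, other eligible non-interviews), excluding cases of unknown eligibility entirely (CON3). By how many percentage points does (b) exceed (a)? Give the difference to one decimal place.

Numerator → 159 + 20 + 56 + 5 = 240
Base → 159 + 20 + 56 + 42 + 5 + 92 = 374
CON1 = 240 / 374 = 0.6417
Base → 159 + 20 + 56 + 42 + 5 = 282
CON3 = 240 / 282 = 0.8511
Difference = 85.11 − 64.17 = 20.94 percentage points

20.9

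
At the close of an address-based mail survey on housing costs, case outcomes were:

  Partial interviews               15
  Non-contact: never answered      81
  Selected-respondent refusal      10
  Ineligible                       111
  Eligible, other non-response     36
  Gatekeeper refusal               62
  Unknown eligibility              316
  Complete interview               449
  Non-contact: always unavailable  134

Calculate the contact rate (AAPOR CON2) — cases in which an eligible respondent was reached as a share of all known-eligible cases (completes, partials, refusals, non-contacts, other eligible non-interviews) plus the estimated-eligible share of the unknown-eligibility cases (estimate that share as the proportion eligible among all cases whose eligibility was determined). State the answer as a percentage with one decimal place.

Refusal or break-off = 62 + 10 = 72
Never reached = 81 + 134 = 215
Top → 449 + 15 + 72 + 36 = 572
Determined eligible → 449 + 15 + 72 + 215 + 36 = 787
e = 787 / (787 + 111) = 787 / 898 = 0.8764
e × U → 0.8764 × 316 = 276.94
Base → 787 + 276.94 = 1063.94
CON2 = 572 / 1063.94 = 0.5376

53.8%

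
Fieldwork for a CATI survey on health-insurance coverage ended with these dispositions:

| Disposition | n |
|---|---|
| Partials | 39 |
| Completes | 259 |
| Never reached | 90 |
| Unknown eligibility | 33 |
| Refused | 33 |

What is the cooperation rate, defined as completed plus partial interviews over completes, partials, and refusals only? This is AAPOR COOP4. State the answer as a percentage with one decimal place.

Numerator → 259 + 39 = 298
Denominator → 259 + 39 + 33 = 331
COOP4 = 298 / 331 = 0.9003

90.0%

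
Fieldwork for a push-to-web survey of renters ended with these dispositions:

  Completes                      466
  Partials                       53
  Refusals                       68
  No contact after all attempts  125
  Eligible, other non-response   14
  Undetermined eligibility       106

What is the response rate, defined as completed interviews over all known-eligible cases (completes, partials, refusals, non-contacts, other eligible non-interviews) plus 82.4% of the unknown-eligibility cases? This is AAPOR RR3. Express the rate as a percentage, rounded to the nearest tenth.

57.3%

Numerator: 466
Eligible (known): 466 + 53 + 68 + 125 + 14 = 726
Eligible share of unknowns: 0.8240 × 106 = 87.34
Denominator: 726 + 87.34 = 813.34
RR3 = 466 / 813.34 = 0.5729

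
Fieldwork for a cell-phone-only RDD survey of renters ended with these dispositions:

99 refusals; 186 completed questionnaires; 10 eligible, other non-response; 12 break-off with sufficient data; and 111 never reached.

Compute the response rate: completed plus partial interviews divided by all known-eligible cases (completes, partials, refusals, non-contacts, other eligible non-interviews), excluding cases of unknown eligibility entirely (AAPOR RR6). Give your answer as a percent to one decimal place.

47.4%

Numerator: 186 + 12 = 198
Base: 186 + 12 + 99 + 111 + 10 = 418
RR6 = 198 / 418 = 0.4737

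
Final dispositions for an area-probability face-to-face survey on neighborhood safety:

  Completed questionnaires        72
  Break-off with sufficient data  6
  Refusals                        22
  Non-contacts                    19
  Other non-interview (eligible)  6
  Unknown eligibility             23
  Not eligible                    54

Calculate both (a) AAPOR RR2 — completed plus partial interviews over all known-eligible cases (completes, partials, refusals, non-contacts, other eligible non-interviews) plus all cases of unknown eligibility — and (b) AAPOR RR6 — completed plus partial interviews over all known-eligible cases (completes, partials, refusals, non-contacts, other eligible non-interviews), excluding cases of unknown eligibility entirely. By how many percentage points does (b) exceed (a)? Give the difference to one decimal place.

Num = 72 + 6 = 78
Denom = 72 + 6 + 22 + 19 + 6 + 23 = 148
RR2 = 78 / 148 = 0.5270
Denom = 72 + 6 + 22 + 19 + 6 = 125
RR6 = 78 / 125 = 0.6240
Difference = 62.40 − 52.70 = 9.70 percentage points

9.7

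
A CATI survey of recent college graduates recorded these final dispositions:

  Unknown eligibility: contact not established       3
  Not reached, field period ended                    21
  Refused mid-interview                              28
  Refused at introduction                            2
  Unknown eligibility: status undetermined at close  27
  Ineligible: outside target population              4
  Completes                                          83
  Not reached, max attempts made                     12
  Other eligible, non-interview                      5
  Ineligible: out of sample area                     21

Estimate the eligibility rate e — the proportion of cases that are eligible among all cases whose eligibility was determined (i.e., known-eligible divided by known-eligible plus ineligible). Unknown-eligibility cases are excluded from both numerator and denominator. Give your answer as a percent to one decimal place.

Declined to participate = 2 + 28 = 30
Never reached = 21 + 12 = 33
Eligibility not determined = 3 + 27 = 30
Not eligible = 4 + 21 = 25
Known eligible → 83 + 30 + 33 + 5 = 151
e = 151 / (151 + 25) = 151 / 176 = 0.8580

85.8%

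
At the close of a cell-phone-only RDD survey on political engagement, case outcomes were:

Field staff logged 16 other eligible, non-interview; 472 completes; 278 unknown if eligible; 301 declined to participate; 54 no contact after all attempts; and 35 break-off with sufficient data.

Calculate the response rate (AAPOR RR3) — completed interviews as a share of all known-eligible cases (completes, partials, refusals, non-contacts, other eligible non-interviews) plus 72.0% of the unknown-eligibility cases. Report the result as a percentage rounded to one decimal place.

43.8%

Num = 472
Known eligible = 472 + 35 + 301 + 54 + 16 = 878
Eligible share of unknowns = 0.7200 × 278 = 200.16
Denominator = 878 + 200.16 = 1078.16
RR3 = 472 / 1078.16 = 0.4378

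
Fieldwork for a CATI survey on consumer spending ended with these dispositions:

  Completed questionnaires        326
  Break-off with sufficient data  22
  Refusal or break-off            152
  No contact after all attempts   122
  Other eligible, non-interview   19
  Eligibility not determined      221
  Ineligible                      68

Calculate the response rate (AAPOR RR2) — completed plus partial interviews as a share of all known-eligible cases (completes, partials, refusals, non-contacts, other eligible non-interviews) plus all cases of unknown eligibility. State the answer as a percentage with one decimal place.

Num = 326 + 22 = 348
Denominator = 326 + 22 + 152 + 122 + 19 + 221 = 862
RR2 = 348 / 862 = 0.4037

40.4%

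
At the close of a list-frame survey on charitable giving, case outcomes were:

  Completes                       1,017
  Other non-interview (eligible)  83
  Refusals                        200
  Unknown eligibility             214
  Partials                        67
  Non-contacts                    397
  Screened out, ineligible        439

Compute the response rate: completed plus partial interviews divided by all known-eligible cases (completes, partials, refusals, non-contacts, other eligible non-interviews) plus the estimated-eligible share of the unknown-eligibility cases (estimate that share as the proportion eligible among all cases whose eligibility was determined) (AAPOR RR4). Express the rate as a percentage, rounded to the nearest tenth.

56.0%

Numerator: 1017 + 67 = 1084
Determined eligible: 1017 + 67 + 200 + 397 + 83 = 1764
e = 1764 / (1764 + 439) = 1764 / 2203 = 0.8007
e × U: 0.8007 × 214 = 171.35
Base: 1764 + 171.35 = 1935.35
RR4 = 1084 / 1935.35 = 0.5601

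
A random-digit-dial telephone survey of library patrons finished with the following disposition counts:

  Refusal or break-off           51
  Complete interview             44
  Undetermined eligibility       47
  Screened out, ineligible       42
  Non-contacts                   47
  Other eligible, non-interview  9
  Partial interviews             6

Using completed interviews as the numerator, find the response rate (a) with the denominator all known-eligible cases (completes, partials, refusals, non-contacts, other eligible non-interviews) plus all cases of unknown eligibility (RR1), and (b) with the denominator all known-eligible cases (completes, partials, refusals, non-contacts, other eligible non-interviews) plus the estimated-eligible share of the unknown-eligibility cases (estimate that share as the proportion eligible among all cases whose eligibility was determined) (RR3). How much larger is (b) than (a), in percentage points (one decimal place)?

1.1

Top: 44
Denominator: 44 + 6 + 51 + 47 + 9 + 47 = 204
RR1 = 44 / 204 = 0.2157
Eligible (known): 44 + 6 + 51 + 47 + 9 = 157
e = 157 / (157 + 42) = 157 / 199 = 0.7889
Estimated eligible among unknowns: 0.7889 × 47 = 37.08
Denominator: 157 + 37.08 = 194.08
RR3 = 44 / 194.08 = 0.2267
Difference = 22.67 − 21.57 = 1.10 percentage points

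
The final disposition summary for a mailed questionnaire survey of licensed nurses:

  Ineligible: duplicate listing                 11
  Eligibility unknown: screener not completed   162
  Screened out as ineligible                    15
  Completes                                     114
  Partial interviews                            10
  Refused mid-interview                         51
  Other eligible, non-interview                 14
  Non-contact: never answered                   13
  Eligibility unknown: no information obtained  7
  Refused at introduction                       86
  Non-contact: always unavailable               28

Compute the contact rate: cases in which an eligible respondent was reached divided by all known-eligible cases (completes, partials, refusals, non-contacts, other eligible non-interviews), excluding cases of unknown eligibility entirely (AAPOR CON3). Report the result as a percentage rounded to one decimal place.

87.0%

Refusals = 86 + 51 = 137
No answer / not reached = 13 + 28 = 41
Unknown eligibility = 162 + 7 = 169
Ineligible = 15 + 11 = 26
Num: 114 + 10 + 137 + 14 = 275
Base: 114 + 10 + 137 + 41 + 14 = 316
CON3 = 275 / 316 = 0.8703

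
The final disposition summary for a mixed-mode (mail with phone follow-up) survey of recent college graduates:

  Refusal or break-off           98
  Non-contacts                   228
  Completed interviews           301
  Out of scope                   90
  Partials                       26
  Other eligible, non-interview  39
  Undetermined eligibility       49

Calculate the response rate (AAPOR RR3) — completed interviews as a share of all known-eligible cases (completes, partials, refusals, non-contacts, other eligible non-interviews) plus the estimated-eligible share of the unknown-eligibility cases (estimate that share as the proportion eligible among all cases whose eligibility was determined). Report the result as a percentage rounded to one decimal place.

40.9%

Num = 301
Determined eligible = 301 + 26 + 98 + 228 + 39 = 692
e = 692 / (692 + 90) = 692 / 782 = 0.8849
Eligible share of unknowns = 0.8849 × 49 = 43.36
Base = 692 + 43.36 = 735.36
RR3 = 301 / 735.36 = 0.4093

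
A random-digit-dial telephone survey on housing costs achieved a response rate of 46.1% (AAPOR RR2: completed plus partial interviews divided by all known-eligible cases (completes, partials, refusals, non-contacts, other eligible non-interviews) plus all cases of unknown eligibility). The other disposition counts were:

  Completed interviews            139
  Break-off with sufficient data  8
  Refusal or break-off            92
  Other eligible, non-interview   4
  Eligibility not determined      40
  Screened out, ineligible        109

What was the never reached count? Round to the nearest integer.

36

Numerator → 139 + 8 = 147
RR2 = 147 / D = 0.461
D = 147 / 0.461 = 318.9
Rest of base = 283
never reached = 318.9 − 283 ≈ 36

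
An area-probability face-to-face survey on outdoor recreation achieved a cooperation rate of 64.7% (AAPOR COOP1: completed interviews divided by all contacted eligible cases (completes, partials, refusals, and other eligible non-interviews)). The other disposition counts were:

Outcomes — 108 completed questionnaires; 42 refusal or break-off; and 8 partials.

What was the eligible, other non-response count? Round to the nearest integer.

9

COOP1 = 108 / D = 0.647
D = 108 / 0.647 = 166.9
Rest of base = 158
eligible, other non-response = 166.9 − 158 ≈ 9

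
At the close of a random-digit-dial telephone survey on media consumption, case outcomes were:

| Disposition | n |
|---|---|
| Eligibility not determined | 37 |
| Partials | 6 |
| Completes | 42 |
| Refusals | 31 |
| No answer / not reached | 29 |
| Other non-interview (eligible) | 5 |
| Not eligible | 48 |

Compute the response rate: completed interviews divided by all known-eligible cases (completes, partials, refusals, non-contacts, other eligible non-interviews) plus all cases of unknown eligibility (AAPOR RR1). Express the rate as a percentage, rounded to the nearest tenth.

28.0%

Numerator = 42
Denominator = 42 + 6 + 31 + 29 + 5 + 37 = 150
RR1 = 42 / 150 = 0.2800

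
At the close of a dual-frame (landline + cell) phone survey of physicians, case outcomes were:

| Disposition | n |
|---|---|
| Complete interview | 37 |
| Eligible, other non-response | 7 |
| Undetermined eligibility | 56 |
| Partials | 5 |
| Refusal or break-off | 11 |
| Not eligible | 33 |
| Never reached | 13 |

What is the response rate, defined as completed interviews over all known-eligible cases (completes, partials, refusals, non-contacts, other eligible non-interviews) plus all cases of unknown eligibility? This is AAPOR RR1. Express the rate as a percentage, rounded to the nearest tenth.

Top = 37
Base = 37 + 5 + 11 + 13 + 7 + 56 = 129
RR1 = 37 / 129 = 0.2868

28.7%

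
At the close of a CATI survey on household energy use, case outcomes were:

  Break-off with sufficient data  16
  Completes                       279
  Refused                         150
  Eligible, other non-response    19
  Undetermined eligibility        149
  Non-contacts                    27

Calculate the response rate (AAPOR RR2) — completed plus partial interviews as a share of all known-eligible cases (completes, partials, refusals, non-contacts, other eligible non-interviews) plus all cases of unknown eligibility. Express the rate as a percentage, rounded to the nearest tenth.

46.1%

Numerator: 279 + 16 = 295
Denominator: 279 + 16 + 150 + 27 + 19 + 149 = 640
RR2 = 295 / 640 = 0.4609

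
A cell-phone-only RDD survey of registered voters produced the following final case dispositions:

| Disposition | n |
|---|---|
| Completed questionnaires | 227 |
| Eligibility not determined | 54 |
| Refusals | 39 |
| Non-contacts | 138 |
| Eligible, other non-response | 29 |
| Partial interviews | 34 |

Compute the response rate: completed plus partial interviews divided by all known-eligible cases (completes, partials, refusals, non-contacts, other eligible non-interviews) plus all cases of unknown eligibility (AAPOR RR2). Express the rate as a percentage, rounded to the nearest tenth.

50.1%

Num: 227 + 34 = 261
Base: 227 + 34 + 39 + 138 + 29 + 54 = 521
RR2 = 261 / 521 = 0.5010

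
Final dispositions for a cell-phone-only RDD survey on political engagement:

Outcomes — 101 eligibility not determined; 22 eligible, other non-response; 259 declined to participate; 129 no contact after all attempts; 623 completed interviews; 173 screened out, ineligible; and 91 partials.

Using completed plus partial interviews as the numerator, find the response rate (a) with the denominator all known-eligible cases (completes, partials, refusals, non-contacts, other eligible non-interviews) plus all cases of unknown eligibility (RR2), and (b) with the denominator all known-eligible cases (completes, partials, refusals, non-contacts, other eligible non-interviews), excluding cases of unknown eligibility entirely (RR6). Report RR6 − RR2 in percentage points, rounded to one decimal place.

5.2

Num → 623 + 91 = 714
Denom → 623 + 91 + 259 + 129 + 22 + 101 = 1225
RR2 = 714 / 1225 = 0.5829
Denom → 623 + 91 + 259 + 129 + 22 = 1124
RR6 = 714 / 1124 = 0.6352
Difference = 63.52 − 58.29 = 5.23 percentage points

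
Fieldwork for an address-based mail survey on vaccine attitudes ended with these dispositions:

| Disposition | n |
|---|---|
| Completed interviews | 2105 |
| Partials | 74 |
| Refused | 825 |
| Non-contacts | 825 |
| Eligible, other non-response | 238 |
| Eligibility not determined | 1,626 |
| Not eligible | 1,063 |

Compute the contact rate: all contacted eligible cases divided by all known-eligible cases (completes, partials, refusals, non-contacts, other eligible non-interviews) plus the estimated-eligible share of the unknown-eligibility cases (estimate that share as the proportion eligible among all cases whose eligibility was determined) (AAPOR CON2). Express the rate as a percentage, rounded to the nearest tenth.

Numerator: 2105 + 74 + 825 + 238 = 3242
Eligible (known): 2105 + 74 + 825 + 825 + 238 = 4067
e = 4067 / (4067 + 1063) = 4067 / 5130 = 0.7928
e × U: 0.7928 × 1626 = 1289.09
Base: 4067 + 1289.09 = 5356.09
CON2 = 3242 / 5356.09 = 0.6053

60.5%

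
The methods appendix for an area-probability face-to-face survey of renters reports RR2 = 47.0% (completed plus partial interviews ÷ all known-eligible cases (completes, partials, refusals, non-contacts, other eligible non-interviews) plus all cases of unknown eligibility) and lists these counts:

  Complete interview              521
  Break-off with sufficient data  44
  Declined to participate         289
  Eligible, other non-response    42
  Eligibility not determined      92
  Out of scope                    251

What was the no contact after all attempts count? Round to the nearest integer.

Numerator: 521 + 44 = 565
RR2 = 565 / D = 0.470
D = 565 / 0.470 = 1202.1
Remaining denominator categories sum to 988
no contact after all attempts = 1202.1 − 988 ≈ 214

214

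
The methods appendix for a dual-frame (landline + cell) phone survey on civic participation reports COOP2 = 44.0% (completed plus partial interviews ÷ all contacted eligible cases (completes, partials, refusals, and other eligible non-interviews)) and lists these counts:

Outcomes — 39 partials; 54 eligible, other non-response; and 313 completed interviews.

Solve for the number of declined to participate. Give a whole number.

394

Num → 313 + 39 = 352
COOP2 = 352 / D = 0.440
D = 352 / 0.440 = 800.0
Other denominator terms total 406
declined to participate = 800.0 − 406 ≈ 394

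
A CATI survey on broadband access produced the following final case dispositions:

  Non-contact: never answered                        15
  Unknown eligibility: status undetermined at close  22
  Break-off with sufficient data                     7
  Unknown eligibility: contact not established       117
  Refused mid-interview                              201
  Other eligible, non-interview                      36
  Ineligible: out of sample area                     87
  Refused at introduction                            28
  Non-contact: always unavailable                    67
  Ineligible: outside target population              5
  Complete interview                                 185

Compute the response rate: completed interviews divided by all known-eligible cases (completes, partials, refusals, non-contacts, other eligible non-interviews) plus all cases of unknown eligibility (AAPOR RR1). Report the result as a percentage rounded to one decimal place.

Declined to participate = 28 + 201 = 229
Never reached = 15 + 67 = 82
Eligibility not determined = 117 + 22 = 139
Ineligible = 5 + 87 = 92
Numerator = 185
Denominator = 185 + 7 + 229 + 82 + 36 + 139 = 678
RR1 = 185 / 678 = 0.2729

27.3%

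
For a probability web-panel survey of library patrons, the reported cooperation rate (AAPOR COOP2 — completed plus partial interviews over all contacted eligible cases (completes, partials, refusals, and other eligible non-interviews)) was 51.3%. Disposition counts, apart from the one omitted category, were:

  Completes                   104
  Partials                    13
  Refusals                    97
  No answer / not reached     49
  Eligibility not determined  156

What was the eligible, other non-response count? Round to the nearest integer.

14

Num → 104 + 13 = 117
COOP2 = 117 / D = 0.513
D = 117 / 0.513 = 228.1
Remaining denominator categories sum to 214
eligible, other non-response = 228.1 − 214 ≈ 14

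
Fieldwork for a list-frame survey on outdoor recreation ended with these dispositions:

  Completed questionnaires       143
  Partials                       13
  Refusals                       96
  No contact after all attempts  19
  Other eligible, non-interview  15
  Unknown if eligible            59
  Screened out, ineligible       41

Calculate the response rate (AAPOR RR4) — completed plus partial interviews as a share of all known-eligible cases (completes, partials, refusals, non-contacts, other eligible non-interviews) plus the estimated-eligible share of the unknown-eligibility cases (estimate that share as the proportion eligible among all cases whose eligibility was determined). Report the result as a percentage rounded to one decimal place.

46.2%

Top: 143 + 13 = 156
Known eligible: 143 + 13 + 96 + 19 + 15 = 286
e = 286 / (286 + 41) = 286 / 327 = 0.8746
Estimated eligible among unknowns: 0.8746 × 59 = 51.60
Denominator: 286 + 51.60 = 337.60
RR4 = 156 / 337.60 = 0.4621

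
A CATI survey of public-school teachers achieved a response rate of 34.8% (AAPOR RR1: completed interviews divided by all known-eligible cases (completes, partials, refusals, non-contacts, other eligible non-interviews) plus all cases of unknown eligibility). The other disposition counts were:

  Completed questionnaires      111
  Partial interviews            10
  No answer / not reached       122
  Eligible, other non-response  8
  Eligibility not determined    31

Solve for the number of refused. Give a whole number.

RR1 = 111 / D = 0.348
D = 111 / 0.348 = 319.0
Other denominator terms total 282
refused = 319.0 − 282 ≈ 37

37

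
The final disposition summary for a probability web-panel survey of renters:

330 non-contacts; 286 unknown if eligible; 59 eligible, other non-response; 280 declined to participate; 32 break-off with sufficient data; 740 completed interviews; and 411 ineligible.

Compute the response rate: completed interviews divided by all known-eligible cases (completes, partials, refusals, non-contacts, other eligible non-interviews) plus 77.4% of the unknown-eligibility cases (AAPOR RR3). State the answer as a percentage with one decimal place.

Num = 740
Eligible (known) = 740 + 32 + 280 + 330 + 59 = 1441
Eligible share of unknowns = 0.7740 × 286 = 221.36
Base = 1441 + 221.36 = 1662.36
RR3 = 740 / 1662.36 = 0.4452

44.5%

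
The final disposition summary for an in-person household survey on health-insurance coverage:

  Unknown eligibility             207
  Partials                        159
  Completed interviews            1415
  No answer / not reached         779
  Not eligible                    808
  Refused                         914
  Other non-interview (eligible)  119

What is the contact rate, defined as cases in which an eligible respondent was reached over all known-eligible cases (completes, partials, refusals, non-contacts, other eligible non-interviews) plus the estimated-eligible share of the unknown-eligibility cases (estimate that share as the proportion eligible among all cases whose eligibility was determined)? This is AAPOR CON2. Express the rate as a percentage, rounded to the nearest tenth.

73.4%

Numerator → 1415 + 159 + 914 + 119 = 2607
Known eligible → 1415 + 159 + 914 + 779 + 119 = 3386
e = 3386 / (3386 + 808) = 3386 / 4194 = 0.8073
Eligible share of unknowns → 0.8073 × 207 = 167.11
Base → 3386 + 167.11 = 3553.11
CON2 = 2607 / 3553.11 = 0.7337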